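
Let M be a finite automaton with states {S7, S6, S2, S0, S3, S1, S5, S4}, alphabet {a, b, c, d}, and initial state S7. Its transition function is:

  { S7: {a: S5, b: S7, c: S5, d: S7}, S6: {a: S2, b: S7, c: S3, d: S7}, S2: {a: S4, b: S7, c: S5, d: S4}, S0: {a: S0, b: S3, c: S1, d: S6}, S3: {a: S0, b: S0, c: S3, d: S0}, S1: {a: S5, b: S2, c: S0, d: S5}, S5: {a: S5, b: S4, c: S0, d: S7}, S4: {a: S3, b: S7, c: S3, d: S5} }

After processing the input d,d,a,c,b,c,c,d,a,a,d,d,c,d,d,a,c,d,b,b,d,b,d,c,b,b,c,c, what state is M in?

start at S7
read 'd': S7 → S7
read 'd': S7 → S7
read 'a': S7 → S5
read 'c': S5 → S0
read 'b': S0 → S3
read 'c': S3 → S3
read 'c': S3 → S3
read 'd': S3 → S0
read 'a': S0 → S0
read 'a': S0 → S0
read 'd': S0 → S6
read 'd': S6 → S7
read 'c': S7 → S5
read 'd': S5 → S7
read 'd': S7 → S7
read 'a': S7 → S5
read 'c': S5 → S0
read 'd': S0 → S6
read 'b': S6 → S7
read 'b': S7 → S7
read 'd': S7 → S7
read 'b': S7 → S7
read 'd': S7 → S7
read 'c': S7 → S5
read 'b': S5 → S4
read 'b': S4 → S7
read 'c': S7 → S5
read 'c': S5 → S0

S0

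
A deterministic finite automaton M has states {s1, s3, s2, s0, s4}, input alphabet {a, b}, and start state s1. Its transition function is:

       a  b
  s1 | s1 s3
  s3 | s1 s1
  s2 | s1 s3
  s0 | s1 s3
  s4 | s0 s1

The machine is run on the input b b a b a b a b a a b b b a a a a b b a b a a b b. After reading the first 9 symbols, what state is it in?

s1

start at s1
read 'b': s1 → s3
read 'b': s3 → s1
read 'a': s1 → s1
read 'b': s1 → s3
read 'a': s3 → s1
read 'b': s1 → s3
read 'a': s3 → s1
read 'b': s1 → s3
read 'a': s3 → s1
After 9 symbols: s1.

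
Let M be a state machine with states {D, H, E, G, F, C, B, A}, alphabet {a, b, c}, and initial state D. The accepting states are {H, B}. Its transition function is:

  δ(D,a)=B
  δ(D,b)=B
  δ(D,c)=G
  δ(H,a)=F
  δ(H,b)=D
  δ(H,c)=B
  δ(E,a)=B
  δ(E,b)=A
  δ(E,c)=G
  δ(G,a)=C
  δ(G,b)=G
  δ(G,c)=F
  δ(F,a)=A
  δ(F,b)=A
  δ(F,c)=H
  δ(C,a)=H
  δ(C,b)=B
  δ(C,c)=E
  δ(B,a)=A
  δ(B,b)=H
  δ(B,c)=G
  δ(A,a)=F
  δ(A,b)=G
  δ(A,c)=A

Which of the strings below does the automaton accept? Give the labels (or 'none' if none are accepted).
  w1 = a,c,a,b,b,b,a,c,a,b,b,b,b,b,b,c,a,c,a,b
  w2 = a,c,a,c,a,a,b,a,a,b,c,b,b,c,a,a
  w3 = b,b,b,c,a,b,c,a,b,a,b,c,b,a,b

w1

w1: D → B → G → C → B → H → D → B → G → C → B → H → D → B → H → D → G → C → E → B → H  → end H, accepted
w2: D → B → G → C → E → B → A → G → C → H → D → G → G → G → F → A → F  → end F, rejected
w3: D → B → H → D → G → C → B → G → C → B → A → G → F → A → F → A  → end A, rejected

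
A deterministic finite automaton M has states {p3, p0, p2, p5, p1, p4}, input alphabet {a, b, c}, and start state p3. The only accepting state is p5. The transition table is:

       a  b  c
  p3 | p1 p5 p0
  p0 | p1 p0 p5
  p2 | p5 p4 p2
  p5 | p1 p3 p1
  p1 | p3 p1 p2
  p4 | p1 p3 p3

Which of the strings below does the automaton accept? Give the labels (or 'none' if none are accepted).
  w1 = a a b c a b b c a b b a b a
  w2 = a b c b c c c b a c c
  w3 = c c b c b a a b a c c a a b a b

w3

w1: Trace: p3 -a-> p1 -a-> p3 -b-> p5 -c-> p1 -a-> p3 -b-> p5 -b-> p3 -c-> p0 -a-> p1 -b-> p1 -b-> p1 -a-> p3 -b-> p5 -a-> p1  → end p1, rejected
w2: Trace: p3 -a-> p1 -b-> p1 -c-> p2 -b-> p4 -c-> p3 -c-> p0 -c-> p5 -b-> p3 -a-> p1 -c-> p2 -c-> p2  → end p2, rejected
w3: Trace: p3 -c-> p0 -c-> p5 -b-> p3 -c-> p0 -b-> p0 -a-> p1 -a-> p3 -b-> p5 -a-> p1 -c-> p2 -c-> p2 -a-> p5 -a-> p1 -b-> p1 -a-> p3 -b-> p5  → end p5, accepted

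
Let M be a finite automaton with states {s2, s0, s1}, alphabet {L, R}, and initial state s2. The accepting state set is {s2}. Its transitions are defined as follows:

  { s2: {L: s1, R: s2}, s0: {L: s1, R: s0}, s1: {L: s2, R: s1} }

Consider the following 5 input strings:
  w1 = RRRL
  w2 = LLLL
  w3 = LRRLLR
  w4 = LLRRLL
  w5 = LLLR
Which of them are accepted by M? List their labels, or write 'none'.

w2, w4

w1:
  start at s2
  read 'R': s2 → s2
  read 'R': s2 → s2
  read 'R': s2 → s2
  read 'L': s2 → s1
  end s1, rejected
w2:
  start at s2
  read 'L': s2 → s1
  read 'L': s1 → s2
  read 'L': s2 → s1
  read 'L': s1 → s2
  end s2, accepted
w3:
  start at s2
  read 'L': s2 → s1
  read 'R': s1 → s1
  read 'R': s1 → s1
  read 'L': s1 → s2
  read 'L': s2 → s1
  read 'R': s1 → s1
  end s1, rejected
w4:
  start at s2
  read 'L': s2 → s1
  read 'L': s1 → s2
  read 'R': s2 → s2
  read 'R': s2 → s2
  read 'L': s2 → s1
  read 'L': s1 → s2
  end s2, accepted
w5:
  start at s2
  read 'L': s2 → s1
  read 'L': s1 → s2
  read 'L': s2 → s1
  read 'R': s1 → s1
  end s1, rejected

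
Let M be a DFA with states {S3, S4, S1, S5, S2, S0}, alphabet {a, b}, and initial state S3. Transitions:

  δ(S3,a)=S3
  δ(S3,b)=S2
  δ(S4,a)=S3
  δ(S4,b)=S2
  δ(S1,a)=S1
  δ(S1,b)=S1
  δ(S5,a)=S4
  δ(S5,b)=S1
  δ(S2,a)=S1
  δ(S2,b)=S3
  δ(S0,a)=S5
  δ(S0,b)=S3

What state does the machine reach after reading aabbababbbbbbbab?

Trace: S3 -a-> S3 -a-> S3 -b-> S2 -b-> S3 -a-> S3 -b-> S2 -a-> S1 -b-> S1 -b-> S1 -b-> S1 -b-> S1 -b-> S1 -b-> S1 -b-> S1 -a-> S1 -b-> S1

S1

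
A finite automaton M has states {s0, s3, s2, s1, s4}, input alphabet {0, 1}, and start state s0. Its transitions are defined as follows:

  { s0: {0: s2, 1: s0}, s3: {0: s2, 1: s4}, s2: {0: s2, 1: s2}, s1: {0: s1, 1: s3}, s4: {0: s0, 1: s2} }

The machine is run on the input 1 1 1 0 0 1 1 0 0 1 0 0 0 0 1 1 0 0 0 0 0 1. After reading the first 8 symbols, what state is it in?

s2

s0 → s0 → s0 → s0 → s2 → s2 → s2 → s2 → s2
After 8 symbols: s2.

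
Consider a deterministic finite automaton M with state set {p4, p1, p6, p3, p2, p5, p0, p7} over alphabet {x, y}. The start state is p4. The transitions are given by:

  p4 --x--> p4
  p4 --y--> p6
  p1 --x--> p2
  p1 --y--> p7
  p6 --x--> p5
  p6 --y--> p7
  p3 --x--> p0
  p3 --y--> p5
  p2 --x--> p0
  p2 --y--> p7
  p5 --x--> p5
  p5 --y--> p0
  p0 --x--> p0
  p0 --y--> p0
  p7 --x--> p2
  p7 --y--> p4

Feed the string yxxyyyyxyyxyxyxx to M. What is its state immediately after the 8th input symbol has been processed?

p4 → p6 → p5 → p5 → p0 → p0 → p0 → p0 → p0
After 8 symbols: p0.

p0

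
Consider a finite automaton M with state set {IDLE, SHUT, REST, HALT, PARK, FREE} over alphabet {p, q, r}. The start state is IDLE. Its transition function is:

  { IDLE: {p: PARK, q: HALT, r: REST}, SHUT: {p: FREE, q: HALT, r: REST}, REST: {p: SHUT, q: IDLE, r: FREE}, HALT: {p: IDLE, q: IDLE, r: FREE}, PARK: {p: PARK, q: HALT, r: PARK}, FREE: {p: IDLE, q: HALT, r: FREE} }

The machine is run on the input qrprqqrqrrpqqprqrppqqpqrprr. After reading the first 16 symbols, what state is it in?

HALT

Trace: IDLE -q-> HALT -r-> FREE -p-> IDLE -r-> REST -q-> IDLE -q-> HALT -r-> FREE -q-> HALT -r-> FREE -r-> FREE -p-> IDLE -q-> HALT -q-> IDLE -p-> PARK -r-> PARK -q-> HALT
After 16 symbols: HALT.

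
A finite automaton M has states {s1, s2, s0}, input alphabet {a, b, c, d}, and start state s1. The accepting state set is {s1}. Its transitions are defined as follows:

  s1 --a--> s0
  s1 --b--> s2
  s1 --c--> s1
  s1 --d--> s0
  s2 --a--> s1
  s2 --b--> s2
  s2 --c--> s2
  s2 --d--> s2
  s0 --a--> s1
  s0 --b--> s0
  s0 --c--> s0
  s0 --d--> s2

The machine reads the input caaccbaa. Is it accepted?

s1 → s1 → s0 → s1 → s1 → s1 → s2 → s1 → s0
End state s0 is not accepting.

No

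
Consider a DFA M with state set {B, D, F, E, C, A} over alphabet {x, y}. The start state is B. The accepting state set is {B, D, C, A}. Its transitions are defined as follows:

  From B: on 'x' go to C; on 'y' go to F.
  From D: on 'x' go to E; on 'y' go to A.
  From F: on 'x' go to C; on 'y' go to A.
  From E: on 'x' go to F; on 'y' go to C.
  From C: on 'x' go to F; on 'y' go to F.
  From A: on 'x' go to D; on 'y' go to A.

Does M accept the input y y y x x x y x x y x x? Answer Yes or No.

Yes

Trace: B -y-> F -y-> A -y-> A -x-> D -x-> E -x-> F -y-> A -x-> D -x-> E -y-> C -x-> F -x-> C
End state C is accepting.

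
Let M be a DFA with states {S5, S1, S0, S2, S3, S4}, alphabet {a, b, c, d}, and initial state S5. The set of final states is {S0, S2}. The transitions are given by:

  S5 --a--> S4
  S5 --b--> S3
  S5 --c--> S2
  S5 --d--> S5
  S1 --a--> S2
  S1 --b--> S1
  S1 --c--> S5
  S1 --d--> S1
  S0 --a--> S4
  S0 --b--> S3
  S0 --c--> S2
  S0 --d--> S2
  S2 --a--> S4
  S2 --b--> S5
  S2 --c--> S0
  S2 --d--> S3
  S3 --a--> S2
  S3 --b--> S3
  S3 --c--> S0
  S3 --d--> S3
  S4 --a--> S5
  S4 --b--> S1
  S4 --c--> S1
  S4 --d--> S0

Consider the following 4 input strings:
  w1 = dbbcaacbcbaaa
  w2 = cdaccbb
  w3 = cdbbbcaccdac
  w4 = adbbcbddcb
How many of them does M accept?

0

w1: S5 → S5 → S3 → S3 → S0 → S4 → S5 → S2 → S5 → S2 → S5 → S4 → S5 → S4  → end S4, rejected
w2: S5 → S2 → S3 → S2 → S0 → S2 → S5 → S3  → end S3, rejected
w3: S5 → S2 → S3 → S3 → S3 → S3 → S0 → S4 → S1 → S5 → S5 → S4 → S1  → end S1, rejected
w4: S5 → S4 → S0 → S3 → S3 → S0 → S3 → S3 → S3 → S0 → S3  → end S3, rejected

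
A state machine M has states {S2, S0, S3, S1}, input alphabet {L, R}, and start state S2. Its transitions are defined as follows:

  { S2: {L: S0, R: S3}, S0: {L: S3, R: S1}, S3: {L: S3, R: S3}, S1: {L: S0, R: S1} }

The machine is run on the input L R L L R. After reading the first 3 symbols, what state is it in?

S0

start at S2
read 'L': S2 → S0
read 'R': S0 → S1
read 'L': S1 → S0
After 3 symbols: S0.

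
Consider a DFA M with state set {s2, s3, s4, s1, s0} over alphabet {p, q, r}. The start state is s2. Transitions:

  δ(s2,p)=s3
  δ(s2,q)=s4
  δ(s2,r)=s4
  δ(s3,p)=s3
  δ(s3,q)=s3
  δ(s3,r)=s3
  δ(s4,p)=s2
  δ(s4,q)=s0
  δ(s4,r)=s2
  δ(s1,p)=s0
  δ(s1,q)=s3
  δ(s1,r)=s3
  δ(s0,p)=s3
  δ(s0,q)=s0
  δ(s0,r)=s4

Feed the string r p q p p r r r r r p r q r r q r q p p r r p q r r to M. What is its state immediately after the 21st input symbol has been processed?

s2 → s4 → s2 → s4 → s2 → s3 → s3 → s3 → s3 → s3 → s3 → s3 → s3 → s3 → s3 → s3 → s3 → s3 → s3 → s3 → s3 → s3
After 21 symbols: s3.

s3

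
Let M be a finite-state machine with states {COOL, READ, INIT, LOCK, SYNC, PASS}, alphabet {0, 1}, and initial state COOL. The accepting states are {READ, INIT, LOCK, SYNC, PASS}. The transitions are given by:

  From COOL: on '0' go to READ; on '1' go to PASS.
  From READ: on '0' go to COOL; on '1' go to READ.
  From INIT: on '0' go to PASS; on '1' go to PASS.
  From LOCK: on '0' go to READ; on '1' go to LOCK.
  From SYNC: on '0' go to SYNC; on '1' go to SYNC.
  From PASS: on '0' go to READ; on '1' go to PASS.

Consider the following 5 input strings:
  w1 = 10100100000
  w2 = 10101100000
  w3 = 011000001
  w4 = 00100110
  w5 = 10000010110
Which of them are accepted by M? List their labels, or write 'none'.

w1:
  start at COOL
  read '1': COOL → PASS
  read '0': PASS → READ
  read '1': READ → READ
  read '0': READ → COOL
  read '0': COOL → READ
  read '1': READ → READ
  read '0': READ → COOL
  read '0': COOL → READ
  read '0': READ → COOL
  read '0': COOL → READ
  read '0': READ → COOL
  end COOL, rejected
w2:
  start at COOL
  read '1': COOL → PASS
  read '0': PASS → READ
  read '1': READ → READ
  read '0': READ → COOL
  read '1': COOL → PASS
  read '1': PASS → PASS
  read '0': PASS → READ
  read '0': READ → COOL
  read '0': COOL → READ
  read '0': READ → COOL
  read '0': COOL → READ
  end READ, accepted
w3:
  start at COOL
  read '0': COOL → READ
  read '1': READ → READ
  read '1': READ → READ
  read '0': READ → COOL
  read '0': COOL → READ
  read '0': READ → COOL
  read '0': COOL → READ
  read '0': READ → COOL
  read '1': COOL → PASS
  end PASS, accepted
w4:
  start at COOL
  read '0': COOL → READ
  read '0': READ → COOL
  read '1': COOL → PASS
  read '0': PASS → READ
  read '0': READ → COOL
  read '1': COOL → PASS
  read '1': PASS → PASS
  read '0': PASS → READ
  end READ, accepted
w5:
  start at COOL
  read '1': COOL → PASS
  read '0': PASS → READ
  read '0': READ → COOL
  read '0': COOL → READ
  read '0': READ → COOL
  read '0': COOL → READ
  read '1': READ → READ
  read '0': READ → COOL
  read '1': COOL → PASS
  read '1': PASS → PASS
  read '0': PASS → READ
  end READ, accepted

w2, w3, w4, w5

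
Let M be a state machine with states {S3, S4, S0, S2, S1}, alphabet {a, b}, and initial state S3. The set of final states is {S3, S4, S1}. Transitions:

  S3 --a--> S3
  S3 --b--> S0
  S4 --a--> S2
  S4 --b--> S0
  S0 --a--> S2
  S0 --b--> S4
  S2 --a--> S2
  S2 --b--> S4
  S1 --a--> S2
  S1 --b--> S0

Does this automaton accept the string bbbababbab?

start at S3
read 'b': S3 → S0
read 'b': S0 → S4
read 'b': S4 → S0
read 'a': S0 → S2
read 'b': S2 → S4
read 'a': S4 → S2
read 'b': S2 → S4
read 'b': S4 → S0
read 'a': S0 → S2
read 'b': S2 → S4
End state S4 is accepting.

Yes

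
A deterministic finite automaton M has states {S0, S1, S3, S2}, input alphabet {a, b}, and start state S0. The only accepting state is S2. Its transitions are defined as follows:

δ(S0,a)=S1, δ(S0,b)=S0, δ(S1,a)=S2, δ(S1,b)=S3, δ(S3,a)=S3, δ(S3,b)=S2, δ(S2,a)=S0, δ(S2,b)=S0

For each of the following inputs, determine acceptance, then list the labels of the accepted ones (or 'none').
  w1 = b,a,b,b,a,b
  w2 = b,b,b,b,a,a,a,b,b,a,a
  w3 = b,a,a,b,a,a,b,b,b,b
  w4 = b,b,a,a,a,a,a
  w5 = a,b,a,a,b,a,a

w2, w4

w1: Trace: S0 -b-> S0 -a-> S1 -b-> S3 -b-> S2 -a-> S0 -b-> S0  → end S0, rejected
w2: Trace: S0 -b-> S0 -b-> S0 -b-> S0 -b-> S0 -a-> S1 -a-> S2 -a-> S0 -b-> S0 -b-> S0 -a-> S1 -a-> S2  → end S2, accepted
w3: Trace: S0 -b-> S0 -a-> S1 -a-> S2 -b-> S0 -a-> S1 -a-> S2 -b-> S0 -b-> S0 -b-> S0 -b-> S0  → end S0, rejected
w4: Trace: S0 -b-> S0 -b-> S0 -a-> S1 -a-> S2 -a-> S0 -a-> S1 -a-> S2  → end S2, accepted
w5: Trace: S0 -a-> S1 -b-> S3 -a-> S3 -a-> S3 -b-> S2 -a-> S0 -a-> S1  → end S1, rejected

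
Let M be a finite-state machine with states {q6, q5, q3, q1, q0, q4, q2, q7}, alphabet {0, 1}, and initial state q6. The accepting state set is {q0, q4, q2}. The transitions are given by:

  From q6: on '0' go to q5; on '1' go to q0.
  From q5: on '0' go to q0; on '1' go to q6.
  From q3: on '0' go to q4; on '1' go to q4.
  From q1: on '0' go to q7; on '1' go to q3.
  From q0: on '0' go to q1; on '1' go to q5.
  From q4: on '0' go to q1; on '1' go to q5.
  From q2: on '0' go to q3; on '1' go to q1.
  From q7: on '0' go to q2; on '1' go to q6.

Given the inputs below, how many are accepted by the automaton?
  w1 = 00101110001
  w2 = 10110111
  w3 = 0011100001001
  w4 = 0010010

w1: q6 → q5 → q0 → q5 → q0 → q5 → q6 → q0 → q1 → q7 → q2 → q1  → end q1, rejected
w2: q6 → q0 → q1 → q3 → q4 → q1 → q3 → q4 → q5  → end q5, rejected
w3: q6 → q5 → q0 → q5 → q6 → q0 → q1 → q7 → q2 → q3 → q4 → q1 → q7 → q6  → end q6, rejected
w4: q6 → q5 → q0 → q5 → q0 → q1 → q3 → q4  → end q4, accepted

1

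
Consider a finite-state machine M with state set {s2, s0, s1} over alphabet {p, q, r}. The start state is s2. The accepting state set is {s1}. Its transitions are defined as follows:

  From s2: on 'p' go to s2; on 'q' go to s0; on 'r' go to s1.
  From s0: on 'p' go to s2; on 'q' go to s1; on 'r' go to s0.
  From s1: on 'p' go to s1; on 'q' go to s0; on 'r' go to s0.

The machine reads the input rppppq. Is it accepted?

s2 → s1 → s1 → s1 → s1 → s1 → s0
End state s0 is not accepting.

No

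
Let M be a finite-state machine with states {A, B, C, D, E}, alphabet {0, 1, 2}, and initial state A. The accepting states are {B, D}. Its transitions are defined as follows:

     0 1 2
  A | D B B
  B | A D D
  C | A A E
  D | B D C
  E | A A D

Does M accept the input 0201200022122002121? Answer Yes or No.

No

A → D → C → A → B → D → B → A → D → C → E → A → B → D → B → A → B → D → C → A
End state A is not accepting.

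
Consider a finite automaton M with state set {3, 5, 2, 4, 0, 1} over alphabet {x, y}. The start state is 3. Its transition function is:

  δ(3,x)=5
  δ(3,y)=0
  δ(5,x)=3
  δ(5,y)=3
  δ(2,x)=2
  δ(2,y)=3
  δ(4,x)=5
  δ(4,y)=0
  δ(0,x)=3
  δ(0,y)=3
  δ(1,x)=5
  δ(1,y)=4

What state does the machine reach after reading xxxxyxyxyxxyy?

3 → 5 → 3 → 5 → 3 → 0 → 3 → 0 → 3 → 0 → 3 → 5 → 3 → 0

0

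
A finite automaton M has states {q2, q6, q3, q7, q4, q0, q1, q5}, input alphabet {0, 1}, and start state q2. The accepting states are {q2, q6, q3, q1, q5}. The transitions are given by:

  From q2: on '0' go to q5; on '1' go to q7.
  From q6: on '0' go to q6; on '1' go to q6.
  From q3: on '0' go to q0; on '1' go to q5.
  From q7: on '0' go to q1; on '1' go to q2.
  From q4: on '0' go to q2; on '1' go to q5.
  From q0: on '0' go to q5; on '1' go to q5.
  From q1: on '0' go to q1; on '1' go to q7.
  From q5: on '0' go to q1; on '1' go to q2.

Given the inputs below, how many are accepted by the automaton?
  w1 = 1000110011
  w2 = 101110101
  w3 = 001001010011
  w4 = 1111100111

2

w1:
  start at q2
  read '1': q2 → q7
  read '0': q7 → q1
  read '0': q1 → q1
  read '0': q1 → q1
  read '1': q1 → q7
  read '1': q7 → q2
  read '0': q2 → q5
  read '0': q5 → q1
  read '1': q1 → q7
  read '1': q7 → q2
  end q2, accepted
w2:
  start at q2
  read '1': q2 → q7
  read '0': q7 → q1
  read '1': q1 → q7
  read '1': q7 → q2
  read '1': q2 → q7
  read '0': q7 → q1
  read '1': q1 → q7
  read '0': q7 → q1
  read '1': q1 → q7
  end q7, rejected
w3:
  start at q2
  read '0': q2 → q5
  read '0': q5 → q1
  read '1': q1 → q7
  read '0': q7 → q1
  read '0': q1 → q1
  read '1': q1 → q7
  read '0': q7 → q1
  read '1': q1 → q7
  read '0': q7 → q1
  read '0': q1 → q1
  read '1': q1 → q7
  read '1': q7 → q2
  end q2, accepted
w4:
  start at q2
  read '1': q2 → q7
  read '1': q7 → q2
  read '1': q2 → q7
  read '1': q7 → q2
  read '1': q2 → q7
  read '0': q7 → q1
  read '0': q1 → q1
  read '1': q1 → q7
  read '1': q7 → q2
  read '1': q2 → q7
  end q7, rejected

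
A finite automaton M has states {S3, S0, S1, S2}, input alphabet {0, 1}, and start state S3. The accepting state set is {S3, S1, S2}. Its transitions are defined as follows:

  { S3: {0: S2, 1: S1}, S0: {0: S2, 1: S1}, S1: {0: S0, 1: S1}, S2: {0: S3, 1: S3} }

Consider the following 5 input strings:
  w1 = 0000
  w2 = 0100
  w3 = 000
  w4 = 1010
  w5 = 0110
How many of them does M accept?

w1: Trace: S3 -0-> S2 -0-> S3 -0-> S2 -0-> S3  → end S3, accepted
w2: Trace: S3 -0-> S2 -1-> S3 -0-> S2 -0-> S3  → end S3, accepted
w3: Trace: S3 -0-> S2 -0-> S3 -0-> S2  → end S2, accepted
w4: Trace: S3 -1-> S1 -0-> S0 -1-> S1 -0-> S0  → end S0, rejected
w5: Trace: S3 -0-> S2 -1-> S3 -1-> S1 -0-> S0  → end S0, rejected

3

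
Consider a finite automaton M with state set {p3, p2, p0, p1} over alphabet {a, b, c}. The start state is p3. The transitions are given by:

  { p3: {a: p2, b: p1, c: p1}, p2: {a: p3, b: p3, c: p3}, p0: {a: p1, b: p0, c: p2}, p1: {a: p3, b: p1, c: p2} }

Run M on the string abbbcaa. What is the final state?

start at p3
read 'a': p3 → p2
read 'b': p2 → p3
read 'b': p3 → p1
read 'b': p1 → p1
read 'c': p1 → p2
read 'a': p2 → p3
read 'a': p3 → p2

p2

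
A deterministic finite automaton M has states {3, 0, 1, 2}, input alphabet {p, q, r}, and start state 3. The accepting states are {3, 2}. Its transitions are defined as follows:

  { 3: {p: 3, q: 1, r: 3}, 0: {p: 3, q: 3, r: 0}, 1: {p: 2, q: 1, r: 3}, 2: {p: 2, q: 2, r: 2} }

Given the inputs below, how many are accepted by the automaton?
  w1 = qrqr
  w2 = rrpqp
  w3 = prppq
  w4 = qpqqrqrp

3

w1: 3 → 1 → 3 → 1 → 3  → end 3, accepted
w2: 3 → 3 → 3 → 3 → 1 → 2  → end 2, accepted
w3: 3 → 3 → 3 → 3 → 3 → 1  → end 1, rejected
w4: 3 → 1 → 2 → 2 → 2 → 2 → 2 → 2 → 2  → end 2, accepted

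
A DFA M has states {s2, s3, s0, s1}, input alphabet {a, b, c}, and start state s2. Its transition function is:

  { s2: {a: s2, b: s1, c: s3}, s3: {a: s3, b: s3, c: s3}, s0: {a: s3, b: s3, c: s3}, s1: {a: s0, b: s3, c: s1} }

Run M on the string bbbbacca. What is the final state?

start at s2
read 'b': s2 → s1
read 'b': s1 → s3
read 'b': s3 → s3
read 'b': s3 → s3
read 'a': s3 → s3
read 'c': s3 → s3
read 'c': s3 → s3
read 'a': s3 → s3

s3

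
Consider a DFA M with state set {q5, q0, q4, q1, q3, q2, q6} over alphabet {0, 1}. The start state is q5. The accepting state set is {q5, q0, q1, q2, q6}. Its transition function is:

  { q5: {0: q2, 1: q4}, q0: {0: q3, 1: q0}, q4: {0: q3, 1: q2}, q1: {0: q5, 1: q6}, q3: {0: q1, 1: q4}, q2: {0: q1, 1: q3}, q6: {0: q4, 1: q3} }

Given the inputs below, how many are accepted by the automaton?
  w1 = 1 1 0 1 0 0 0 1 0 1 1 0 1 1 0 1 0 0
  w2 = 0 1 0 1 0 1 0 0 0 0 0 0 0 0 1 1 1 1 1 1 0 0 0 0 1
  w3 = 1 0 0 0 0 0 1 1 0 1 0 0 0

w1:
  start at q5
  read '1': q5 → q4
  read '1': q4 → q2
  read '0': q2 → q1
  read '1': q1 → q6
  read '0': q6 → q4
  read '0': q4 → q3
  read '0': q3 → q1
  read '1': q1 → q6
  read '0': q6 → q4
  read '1': q4 → q2
  read '1': q2 → q3
  read '0': q3 → q1
  read '1': q1 → q6
  read '1': q6 → q3
  read '0': q3 → q1
  read '1': q1 → q6
  read '0': q6 → q4
  read '0': q4 → q3
  end q3, rejected
w2:
  start at q5
  read '0': q5 → q2
  read '1': q2 → q3
  read '0': q3 → q1
  read '1': q1 → q6
  read '0': q6 → q4
  read '1': q4 → q2
  read '0': q2 → q1
  read '0': q1 → q5
  read '0': q5 → q2
  read '0': q2 → q1
  read '0': q1 → q5
  read '0': q5 → q2
  read '0': q2 → q1
  read '0': q1 → q5
  read '1': q5 → q4
  read '1': q4 → q2
  read '1': q2 → q3
  read '1': q3 → q4
  read '1': q4 → q2
  read '1': q2 → q3
  read '0': q3 → q1
  read '0': q1 → q5
  read '0': q5 → q2
  read '0': q2 → q1
  read '1': q1 → q6
  end q6, accepted
w3:
  start at q5
  read '1': q5 → q4
  read '0': q4 → q3
  read '0': q3 → q1
  read '0': q1 → q5
  read '0': q5 → q2
  read '0': q2 → q1
  read '1': q1 → q6
  read '1': q6 → q3
  read '0': q3 → q1
  read '1': q1 → q6
  read '0': q6 → q4
  read '0': q4 → q3
  read '0': q3 → q1
  end q1, accepted

2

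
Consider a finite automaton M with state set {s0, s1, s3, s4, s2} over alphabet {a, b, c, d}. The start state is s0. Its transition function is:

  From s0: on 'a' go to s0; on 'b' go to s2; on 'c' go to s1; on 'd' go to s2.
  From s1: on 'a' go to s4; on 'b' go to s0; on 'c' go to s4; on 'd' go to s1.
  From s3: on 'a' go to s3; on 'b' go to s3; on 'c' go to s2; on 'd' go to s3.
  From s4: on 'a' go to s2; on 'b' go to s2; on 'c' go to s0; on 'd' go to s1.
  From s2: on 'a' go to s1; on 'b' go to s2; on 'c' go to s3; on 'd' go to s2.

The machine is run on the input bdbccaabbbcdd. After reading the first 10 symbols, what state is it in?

s2

start at s0
read 'b': s0 → s2
read 'd': s2 → s2
read 'b': s2 → s2
read 'c': s2 → s3
read 'c': s3 → s2
read 'a': s2 → s1
read 'a': s1 → s4
read 'b': s4 → s2
read 'b': s2 → s2
read 'b': s2 → s2
After 10 symbols: s2.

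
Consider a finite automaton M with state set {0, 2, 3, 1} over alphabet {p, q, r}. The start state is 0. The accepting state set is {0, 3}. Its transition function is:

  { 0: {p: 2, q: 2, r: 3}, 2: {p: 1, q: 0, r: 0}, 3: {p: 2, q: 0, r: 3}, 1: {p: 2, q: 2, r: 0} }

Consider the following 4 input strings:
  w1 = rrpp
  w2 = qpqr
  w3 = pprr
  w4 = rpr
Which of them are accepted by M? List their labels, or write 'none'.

w2, w3, w4

w1:
  start at 0
  read 'r': 0 → 3
  read 'r': 3 → 3
  read 'p': 3 → 2
  read 'p': 2 → 1
  end 1, rejected
w2:
  start at 0
  read 'q': 0 → 2
  read 'p': 2 → 1
  read 'q': 1 → 2
  read 'r': 2 → 0
  end 0, accepted
w3:
  start at 0
  read 'p': 0 → 2
  read 'p': 2 → 1
  read 'r': 1 → 0
  read 'r': 0 → 3
  end 3, accepted
w4:
  start at 0
  read 'r': 0 → 3
  read 'p': 3 → 2
  read 'r': 2 → 0
  end 0, accepted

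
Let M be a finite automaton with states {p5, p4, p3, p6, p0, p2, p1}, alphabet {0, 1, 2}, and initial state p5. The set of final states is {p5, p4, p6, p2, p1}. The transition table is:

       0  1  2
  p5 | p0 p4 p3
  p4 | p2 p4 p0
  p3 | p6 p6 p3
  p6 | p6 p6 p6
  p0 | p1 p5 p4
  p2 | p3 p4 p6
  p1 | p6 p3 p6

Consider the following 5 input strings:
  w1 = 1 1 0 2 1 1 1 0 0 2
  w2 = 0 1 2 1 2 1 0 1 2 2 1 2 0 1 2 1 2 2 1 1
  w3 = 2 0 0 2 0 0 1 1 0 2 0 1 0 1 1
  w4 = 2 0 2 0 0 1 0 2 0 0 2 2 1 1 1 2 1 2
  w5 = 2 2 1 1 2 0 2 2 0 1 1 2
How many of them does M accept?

5

w1:
  start at p5
  read '1': p5 → p4
  read '1': p4 → p4
  read '0': p4 → p2
  read '2': p2 → p6
  read '1': p6 → p6
  read '1': p6 → p6
  read '1': p6 → p6
  read '0': p6 → p6
  read '0': p6 → p6
  read '2': p6 → p6
  end p6, accepted
w2:
  start at p5
  read '0': p5 → p0
  read '1': p0 → p5
  read '2': p5 → p3
  read '1': p3 → p6
  read '2': p6 → p6
  read '1': p6 → p6
  read '0': p6 → p6
  read '1': p6 → p6
  read '2': p6 → p6
  read '2': p6 → p6
  read '1': p6 → p6
  read '2': p6 → p6
  read '0': p6 → p6
  read '1': p6 → p6
  read '2': p6 → p6
  read '1': p6 → p6
  read '2': p6 → p6
  read '2': p6 → p6
  read '1': p6 → p6
  read '1': p6 → p6
  end p6, accepted
w3:
  start at p5
  read '2': p5 → p3
  read '0': p3 → p6
  read '0': p6 → p6
  read '2': p6 → p6
  read '0': p6 → p6
  read '0': p6 → p6
  read '1': p6 → p6
  read '1': p6 → p6
  read '0': p6 → p6
  read '2': p6 → p6
  read '0': p6 → p6
  read '1': p6 → p6
  read '0': p6 → p6
  read '1': p6 → p6
  read '1': p6 → p6
  end p6, accepted
w4:
  start at p5
  read '2': p5 → p3
  read '0': p3 → p6
  read '2': p6 → p6
  read '0': p6 → p6
  read '0': p6 → p6
  read '1': p6 → p6
  read '0': p6 → p6
  read '2': p6 → p6
  read '0': p6 → p6
  read '0': p6 → p6
  read '2': p6 → p6
  read '2': p6 → p6
  read '1': p6 → p6
  read '1': p6 → p6
  read '1': p6 → p6
  read '2': p6 → p6
  read '1': p6 → p6
  read '2': p6 → p6
  end p6, accepted
w5:
  start at p5
  read '2': p5 → p3
  read '2': p3 → p3
  read '1': p3 → p6
  read '1': p6 → p6
  read '2': p6 → p6
  read '0': p6 → p6
  read '2': p6 → p6
  read '2': p6 → p6
  read '0': p6 → p6
  read '1': p6 → p6
  read '1': p6 → p6
  read '2': p6 → p6
  end p6, accepted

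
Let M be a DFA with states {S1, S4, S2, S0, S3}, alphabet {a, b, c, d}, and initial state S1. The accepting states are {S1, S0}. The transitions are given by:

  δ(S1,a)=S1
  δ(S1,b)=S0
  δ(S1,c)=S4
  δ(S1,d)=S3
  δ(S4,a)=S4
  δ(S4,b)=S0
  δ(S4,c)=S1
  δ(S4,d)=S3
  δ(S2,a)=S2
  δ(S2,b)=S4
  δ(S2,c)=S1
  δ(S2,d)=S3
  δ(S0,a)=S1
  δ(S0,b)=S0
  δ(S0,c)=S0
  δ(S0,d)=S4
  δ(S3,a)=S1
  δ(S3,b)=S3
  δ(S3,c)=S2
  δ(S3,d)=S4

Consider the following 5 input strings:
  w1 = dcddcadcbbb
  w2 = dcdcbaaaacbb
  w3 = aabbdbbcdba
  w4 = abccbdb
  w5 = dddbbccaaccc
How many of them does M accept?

4

w1: S1 → S3 → S2 → S3 → S4 → S1 → S1 → S3 → S2 → S4 → S0 → S0  → end S0, accepted
w2: S1 → S3 → S2 → S3 → S2 → S4 → S4 → S4 → S4 → S4 → S1 → S0 → S0  → end S0, accepted
w3: S1 → S1 → S1 → S0 → S0 → S4 → S0 → S0 → S0 → S4 → S0 → S1  → end S1, accepted
w4: S1 → S1 → S0 → S0 → S0 → S0 → S4 → S0  → end S0, accepted
w5: S1 → S3 → S4 → S3 → S3 → S3 → S2 → S1 → S1 → S1 → S4 → S1 → S4  → end S4, rejected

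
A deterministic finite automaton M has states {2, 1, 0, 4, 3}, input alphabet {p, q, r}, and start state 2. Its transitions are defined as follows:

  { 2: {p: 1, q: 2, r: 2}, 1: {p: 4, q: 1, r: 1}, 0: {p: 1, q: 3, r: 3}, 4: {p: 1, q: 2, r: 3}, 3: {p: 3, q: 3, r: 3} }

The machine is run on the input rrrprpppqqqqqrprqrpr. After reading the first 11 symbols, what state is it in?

2

2 → 2 → 2 → 2 → 1 → 1 → 4 → 1 → 4 → 2 → 2 → 2
After 11 symbols: 2.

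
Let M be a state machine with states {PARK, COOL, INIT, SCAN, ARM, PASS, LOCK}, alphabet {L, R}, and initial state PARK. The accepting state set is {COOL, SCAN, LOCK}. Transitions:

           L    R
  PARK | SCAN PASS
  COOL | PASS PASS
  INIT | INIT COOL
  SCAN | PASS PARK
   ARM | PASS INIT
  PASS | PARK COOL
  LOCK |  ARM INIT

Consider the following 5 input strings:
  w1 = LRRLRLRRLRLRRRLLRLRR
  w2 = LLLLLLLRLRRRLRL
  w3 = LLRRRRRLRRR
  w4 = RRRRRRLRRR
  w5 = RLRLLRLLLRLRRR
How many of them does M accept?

w1: Trace: PARK -L-> SCAN -R-> PARK -R-> PASS -L-> PARK -R-> PASS -L-> PARK -R-> PASS -R-> COOL -L-> PASS -R-> COOL -L-> PASS -R-> COOL -R-> PASS -R-> COOL -L-> PASS -L-> PARK -R-> PASS -L-> PARK -R-> PASS -R-> COOL  → end COOL, accepted
w2: Trace: PARK -L-> SCAN -L-> PASS -L-> PARK -L-> SCAN -L-> PASS -L-> PARK -L-> SCAN -R-> PARK -L-> SCAN -R-> PARK -R-> PASS -R-> COOL -L-> PASS -R-> COOL -L-> PASS  → end PASS, rejected
w3: Trace: PARK -L-> SCAN -L-> PASS -R-> COOL -R-> PASS -R-> COOL -R-> PASS -R-> COOL -L-> PASS -R-> COOL -R-> PASS -R-> COOL  → end COOL, accepted
w4: Trace: PARK -R-> PASS -R-> COOL -R-> PASS -R-> COOL -R-> PASS -R-> COOL -L-> PASS -R-> COOL -R-> PASS -R-> COOL  → end COOL, accepted
w5: Trace: PARK -R-> PASS -L-> PARK -R-> PASS -L-> PARK -L-> SCAN -R-> PARK -L-> SCAN -L-> PASS -L-> PARK -R-> PASS -L-> PARK -R-> PASS -R-> COOL -R-> PASS  → end PASS, rejected

3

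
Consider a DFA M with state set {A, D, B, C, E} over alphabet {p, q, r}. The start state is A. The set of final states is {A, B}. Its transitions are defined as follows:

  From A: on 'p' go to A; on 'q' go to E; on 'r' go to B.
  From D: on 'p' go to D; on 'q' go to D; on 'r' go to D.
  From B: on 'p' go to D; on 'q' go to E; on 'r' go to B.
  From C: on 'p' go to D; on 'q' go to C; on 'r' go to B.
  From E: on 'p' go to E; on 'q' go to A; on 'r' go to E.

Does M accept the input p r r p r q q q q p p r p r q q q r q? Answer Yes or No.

No

start at A
read 'p': A → A
read 'r': A → B
read 'r': B → B
read 'p': B → D
read 'r': D → D
read 'q': D → D
read 'q': D → D
read 'q': D → D
read 'q': D → D
read 'p': D → D
read 'p': D → D
read 'r': D → D
read 'p': D → D
read 'r': D → D
read 'q': D → D
read 'q': D → D
read 'q': D → D
read 'r': D → D
read 'q': D → D
End state D is not accepting.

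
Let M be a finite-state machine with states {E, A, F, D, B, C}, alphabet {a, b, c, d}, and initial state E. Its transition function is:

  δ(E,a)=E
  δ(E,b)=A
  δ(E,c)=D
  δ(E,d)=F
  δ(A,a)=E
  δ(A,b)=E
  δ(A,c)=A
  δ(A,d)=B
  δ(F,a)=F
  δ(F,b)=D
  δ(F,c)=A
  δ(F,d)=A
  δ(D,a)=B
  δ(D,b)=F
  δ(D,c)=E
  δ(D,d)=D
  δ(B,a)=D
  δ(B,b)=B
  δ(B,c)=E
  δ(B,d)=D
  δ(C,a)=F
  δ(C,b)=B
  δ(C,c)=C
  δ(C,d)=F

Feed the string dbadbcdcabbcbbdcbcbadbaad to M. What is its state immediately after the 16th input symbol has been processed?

E → F → D → B → D → F → A → B → E → E → A → E → D → F → D → D → E
After 16 symbols: E.

E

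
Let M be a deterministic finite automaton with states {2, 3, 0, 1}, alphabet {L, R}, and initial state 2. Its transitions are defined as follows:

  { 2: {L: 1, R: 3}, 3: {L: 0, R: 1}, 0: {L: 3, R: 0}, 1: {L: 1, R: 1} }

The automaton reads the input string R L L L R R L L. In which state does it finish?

2 → 3 → 0 → 3 → 0 → 0 → 0 → 3 → 0

0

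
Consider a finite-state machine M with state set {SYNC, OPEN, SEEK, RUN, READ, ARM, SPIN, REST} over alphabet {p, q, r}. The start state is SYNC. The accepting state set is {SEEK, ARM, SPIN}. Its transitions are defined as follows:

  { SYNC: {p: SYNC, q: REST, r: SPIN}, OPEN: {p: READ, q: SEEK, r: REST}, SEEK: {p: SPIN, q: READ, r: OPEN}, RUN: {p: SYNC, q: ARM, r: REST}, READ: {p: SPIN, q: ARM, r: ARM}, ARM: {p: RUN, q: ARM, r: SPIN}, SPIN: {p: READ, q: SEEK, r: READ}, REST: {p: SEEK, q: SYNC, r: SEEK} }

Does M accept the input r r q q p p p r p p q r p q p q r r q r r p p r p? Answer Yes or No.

No

Trace: SYNC -r-> SPIN -r-> READ -q-> ARM -q-> ARM -p-> RUN -p-> SYNC -p-> SYNC -r-> SPIN -p-> READ -p-> SPIN -q-> SEEK -r-> OPEN -p-> READ -q-> ARM -p-> RUN -q-> ARM -r-> SPIN -r-> READ -q-> ARM -r-> SPIN -r-> READ -p-> SPIN -p-> READ -r-> ARM -p-> RUN
End state RUN is not accepting.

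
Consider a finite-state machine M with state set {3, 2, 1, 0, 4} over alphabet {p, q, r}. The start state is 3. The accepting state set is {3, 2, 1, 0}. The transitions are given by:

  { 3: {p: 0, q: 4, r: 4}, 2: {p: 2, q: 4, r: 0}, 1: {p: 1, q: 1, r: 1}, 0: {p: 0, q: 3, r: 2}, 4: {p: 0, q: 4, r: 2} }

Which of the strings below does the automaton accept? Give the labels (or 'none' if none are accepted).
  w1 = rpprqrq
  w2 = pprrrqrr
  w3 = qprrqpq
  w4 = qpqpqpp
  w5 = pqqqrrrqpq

w2, w3, w4, w5

w1: 3 → 4 → 0 → 0 → 2 → 4 → 2 → 4  → end 4, rejected
w2: 3 → 0 → 0 → 2 → 0 → 2 → 4 → 2 → 0  → end 0, accepted
w3: 3 → 4 → 0 → 2 → 0 → 3 → 0 → 3  → end 3, accepted
w4: 3 → 4 → 0 → 3 → 0 → 3 → 0 → 0  → end 0, accepted
w5: 3 → 0 → 3 → 4 → 4 → 2 → 0 → 2 → 4 → 0 → 3  → end 3, accepted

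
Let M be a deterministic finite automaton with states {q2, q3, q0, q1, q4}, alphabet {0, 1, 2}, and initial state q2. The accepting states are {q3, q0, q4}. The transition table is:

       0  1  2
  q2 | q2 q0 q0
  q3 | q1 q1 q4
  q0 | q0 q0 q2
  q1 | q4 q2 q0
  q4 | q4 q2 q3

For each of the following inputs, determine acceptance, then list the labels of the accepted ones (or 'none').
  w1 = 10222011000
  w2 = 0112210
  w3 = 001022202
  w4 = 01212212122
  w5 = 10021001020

w1: q2 → q0 → q0 → q2 → q0 → q2 → q2 → q0 → q0 → q0 → q0 → q0  → end q0, accepted
w2: q2 → q2 → q0 → q0 → q2 → q0 → q0 → q0  → end q0, accepted
w3: q2 → q2 → q2 → q0 → q0 → q2 → q0 → q2 → q2 → q0  → end q0, accepted
w4: q2 → q2 → q0 → q2 → q0 → q2 → q0 → q0 → q2 → q0 → q2 → q0  → end q0, accepted
w5: q2 → q0 → q0 → q0 → q2 → q0 → q0 → q0 → q0 → q0 → q2 → q2  → end q2, rejected

w1, w2, w3, w4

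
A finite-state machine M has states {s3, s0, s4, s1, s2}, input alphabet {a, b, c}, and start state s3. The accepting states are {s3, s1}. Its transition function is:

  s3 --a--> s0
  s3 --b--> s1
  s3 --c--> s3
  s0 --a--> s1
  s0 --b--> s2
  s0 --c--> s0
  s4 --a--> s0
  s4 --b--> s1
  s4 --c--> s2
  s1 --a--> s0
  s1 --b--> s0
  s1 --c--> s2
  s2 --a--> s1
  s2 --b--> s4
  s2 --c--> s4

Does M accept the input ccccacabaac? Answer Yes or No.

Trace: s3 -c-> s3 -c-> s3 -c-> s3 -c-> s3 -a-> s0 -c-> s0 -a-> s1 -b-> s0 -a-> s1 -a-> s0 -c-> s0
End state s0 is not accepting.

No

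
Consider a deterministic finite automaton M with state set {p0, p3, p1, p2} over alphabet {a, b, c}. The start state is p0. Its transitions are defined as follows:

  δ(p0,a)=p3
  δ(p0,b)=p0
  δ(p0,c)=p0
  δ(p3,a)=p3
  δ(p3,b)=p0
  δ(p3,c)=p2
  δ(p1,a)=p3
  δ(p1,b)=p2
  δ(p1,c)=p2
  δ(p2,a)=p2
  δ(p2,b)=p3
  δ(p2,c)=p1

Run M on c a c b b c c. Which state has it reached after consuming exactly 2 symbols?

p3

Trace: p0 -c-> p0 -a-> p3
After 2 symbols: p3.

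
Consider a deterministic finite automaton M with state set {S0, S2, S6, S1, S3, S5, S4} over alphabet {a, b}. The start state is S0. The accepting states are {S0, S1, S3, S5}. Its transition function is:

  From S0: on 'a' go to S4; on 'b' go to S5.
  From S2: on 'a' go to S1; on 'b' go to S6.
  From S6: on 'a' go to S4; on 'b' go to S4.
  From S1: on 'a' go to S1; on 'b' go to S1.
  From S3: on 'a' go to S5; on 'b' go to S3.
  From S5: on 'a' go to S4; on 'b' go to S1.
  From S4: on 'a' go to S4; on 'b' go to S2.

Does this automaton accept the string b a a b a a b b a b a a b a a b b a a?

Yes

S0 → S5 → S4 → S4 → S2 → S1 → S1 → S1 → S1 → S1 → S1 → S1 → S1 → S1 → S1 → S1 → S1 → S1 → S1 → S1
End state S1 is accepting.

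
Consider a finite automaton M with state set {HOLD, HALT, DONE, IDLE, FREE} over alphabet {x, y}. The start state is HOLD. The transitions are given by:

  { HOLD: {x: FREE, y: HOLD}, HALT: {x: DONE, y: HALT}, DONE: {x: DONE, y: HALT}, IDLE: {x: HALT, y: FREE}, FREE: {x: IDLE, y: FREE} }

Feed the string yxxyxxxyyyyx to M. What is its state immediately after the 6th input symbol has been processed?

HOLD → HOLD → FREE → IDLE → FREE → IDLE → HALT
After 6 symbols: HALT.

HALT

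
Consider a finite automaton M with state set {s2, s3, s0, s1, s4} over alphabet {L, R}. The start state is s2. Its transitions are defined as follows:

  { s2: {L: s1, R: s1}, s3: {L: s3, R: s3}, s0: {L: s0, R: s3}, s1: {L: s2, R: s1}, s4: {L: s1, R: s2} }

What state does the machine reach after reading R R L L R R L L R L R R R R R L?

s2

Trace: s2 -R-> s1 -R-> s1 -L-> s2 -L-> s1 -R-> s1 -R-> s1 -L-> s2 -L-> s1 -R-> s1 -L-> s2 -R-> s1 -R-> s1 -R-> s1 -R-> s1 -R-> s1 -L-> s2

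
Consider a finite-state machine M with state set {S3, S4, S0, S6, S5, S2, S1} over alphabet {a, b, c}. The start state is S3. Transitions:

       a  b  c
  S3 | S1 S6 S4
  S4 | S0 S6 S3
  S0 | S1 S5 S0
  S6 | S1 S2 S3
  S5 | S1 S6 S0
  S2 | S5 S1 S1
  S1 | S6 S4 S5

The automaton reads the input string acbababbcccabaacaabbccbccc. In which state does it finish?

S0

S3 → S1 → S5 → S6 → S1 → S4 → S0 → S5 → S6 → S3 → S4 → S3 → S1 → S4 → S0 → S1 → S5 → S1 → S6 → S2 → S1 → S5 → S0 → S5 → S0 → S0 → S0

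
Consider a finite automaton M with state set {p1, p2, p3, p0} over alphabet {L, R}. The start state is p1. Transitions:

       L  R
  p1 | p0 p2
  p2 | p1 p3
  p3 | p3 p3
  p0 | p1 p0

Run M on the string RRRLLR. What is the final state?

p3

p1 → p2 → p3 → p3 → p3 → p3 → p3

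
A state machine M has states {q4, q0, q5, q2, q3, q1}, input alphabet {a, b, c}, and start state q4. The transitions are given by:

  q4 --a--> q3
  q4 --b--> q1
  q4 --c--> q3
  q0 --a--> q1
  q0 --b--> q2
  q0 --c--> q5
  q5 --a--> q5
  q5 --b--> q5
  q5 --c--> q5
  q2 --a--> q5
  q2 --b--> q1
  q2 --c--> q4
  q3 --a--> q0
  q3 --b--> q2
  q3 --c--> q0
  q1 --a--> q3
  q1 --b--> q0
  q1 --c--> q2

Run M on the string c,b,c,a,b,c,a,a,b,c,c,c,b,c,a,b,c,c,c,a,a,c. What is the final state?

start at q4
read 'c': q4 → q3
read 'b': q3 → q2
read 'c': q2 → q4
read 'a': q4 → q3
read 'b': q3 → q2
read 'c': q2 → q4
read 'a': q4 → q3
read 'a': q3 → q0
read 'b': q0 → q2
read 'c': q2 → q4
read 'c': q4 → q3
read 'c': q3 → q0
read 'b': q0 → q2
read 'c': q2 → q4
read 'a': q4 → q3
read 'b': q3 → q2
read 'c': q2 → q4
read 'c': q4 → q3
read 'c': q3 → q0
read 'a': q0 → q1
read 'a': q1 → q3
read 'c': q3 → q0

q0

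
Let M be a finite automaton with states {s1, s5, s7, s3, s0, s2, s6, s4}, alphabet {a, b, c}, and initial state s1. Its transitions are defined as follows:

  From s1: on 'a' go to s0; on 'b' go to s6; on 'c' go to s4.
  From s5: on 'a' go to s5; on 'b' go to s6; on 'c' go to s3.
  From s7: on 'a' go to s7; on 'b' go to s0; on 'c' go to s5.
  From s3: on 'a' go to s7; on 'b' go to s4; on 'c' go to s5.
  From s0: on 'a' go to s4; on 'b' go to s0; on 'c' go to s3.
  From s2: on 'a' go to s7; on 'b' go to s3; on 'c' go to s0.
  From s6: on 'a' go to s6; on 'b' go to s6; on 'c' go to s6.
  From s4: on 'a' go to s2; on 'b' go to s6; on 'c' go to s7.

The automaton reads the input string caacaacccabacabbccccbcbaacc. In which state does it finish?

start at s1
read 'c': s1 → s4
read 'a': s4 → s2
read 'a': s2 → s7
read 'c': s7 → s5
read 'a': s5 → s5
read 'a': s5 → s5
read 'c': s5 → s3
read 'c': s3 → s5
read 'c': s5 → s3
read 'a': s3 → s7
read 'b': s7 → s0
read 'a': s0 → s4
read 'c': s4 → s7
read 'a': s7 → s7
read 'b': s7 → s0
read 'b': s0 → s0
read 'c': s0 → s3
read 'c': s3 → s5
read 'c': s5 → s3
read 'c': s3 → s5
read 'b': s5 → s6
read 'c': s6 → s6
read 'b': s6 → s6
read 'a': s6 → s6
read 'a': s6 → s6
read 'c': s6 → s6
read 'c': s6 → s6

s6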